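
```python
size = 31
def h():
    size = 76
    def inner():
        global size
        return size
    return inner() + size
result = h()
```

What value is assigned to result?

Step 1: Global size = 31. h() shadows with local size = 76.
Step 2: inner() uses global keyword, so inner() returns global size = 31.
Step 3: h() returns 31 + 76 = 107

The answer is 107.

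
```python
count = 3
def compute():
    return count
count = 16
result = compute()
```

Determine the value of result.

Step 1: count is first set to 3, then reassigned to 16.
Step 2: compute() is called after the reassignment, so it looks up the current global count = 16.
Step 3: result = 16

The answer is 16.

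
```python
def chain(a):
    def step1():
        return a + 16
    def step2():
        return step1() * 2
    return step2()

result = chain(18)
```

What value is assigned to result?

Step 1: chain(18) captures a = 18.
Step 2: step2() calls step1() which returns 18 + 16 = 34.
Step 3: step2() returns 34 * 2 = 68

The answer is 68.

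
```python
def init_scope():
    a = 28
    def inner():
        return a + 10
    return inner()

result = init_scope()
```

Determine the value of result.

Step 1: init_scope() defines a = 28.
Step 2: inner() reads a = 28 from enclosing scope, returns 28 + 10 = 38.
Step 3: result = 38

The answer is 38.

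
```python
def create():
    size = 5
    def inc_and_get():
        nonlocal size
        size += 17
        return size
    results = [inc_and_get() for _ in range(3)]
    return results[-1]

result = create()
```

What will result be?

Step 1: size = 5.
Step 2: Three calls to inc_and_get(), each adding 17.
Step 3: Last value = 5 + 17 * 3 = 56

The answer is 56.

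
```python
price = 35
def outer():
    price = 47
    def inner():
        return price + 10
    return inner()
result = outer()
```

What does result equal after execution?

Step 1: outer() shadows global price with price = 47.
Step 2: inner() finds price = 47 in enclosing scope, computes 47 + 10 = 57.
Step 3: result = 57

The answer is 57.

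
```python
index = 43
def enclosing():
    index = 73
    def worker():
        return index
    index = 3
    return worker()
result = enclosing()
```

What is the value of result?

Step 1: enclosing() sets index = 73, then later index = 3.
Step 2: worker() is called after index is reassigned to 3. Closures capture variables by reference, not by value.
Step 3: result = 3

The answer is 3.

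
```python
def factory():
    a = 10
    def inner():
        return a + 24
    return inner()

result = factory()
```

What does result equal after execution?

Step 1: factory() defines a = 10.
Step 2: inner() reads a = 10 from enclosing scope, returns 10 + 24 = 34.
Step 3: result = 34

The answer is 34.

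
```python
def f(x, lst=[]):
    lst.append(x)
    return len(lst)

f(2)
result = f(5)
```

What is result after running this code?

Step 1: Mutable default list persists between calls.
Step 2: First call: lst = [2], len = 1. Second call: lst = [2, 5], len = 2.
Step 3: result = 2

The answer is 2.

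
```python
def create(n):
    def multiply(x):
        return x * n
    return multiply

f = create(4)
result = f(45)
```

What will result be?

Step 1: create(4) returns multiply closure with n = 4.
Step 2: f(45) computes 45 * 4 = 180.
Step 3: result = 180

The answer is 180.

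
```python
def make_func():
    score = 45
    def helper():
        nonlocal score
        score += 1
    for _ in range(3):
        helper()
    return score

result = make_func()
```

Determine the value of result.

Step 1: score = 45.
Step 2: helper() is called 3 times in a loop, each adding 1 via nonlocal.
Step 3: score = 45 + 1 * 3 = 48

The answer is 48.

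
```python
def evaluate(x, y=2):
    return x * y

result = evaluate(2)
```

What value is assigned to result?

Step 1: evaluate(2) uses default y = 2.
Step 2: Returns 2 * 2 = 4.
Step 3: result = 4

The answer is 4.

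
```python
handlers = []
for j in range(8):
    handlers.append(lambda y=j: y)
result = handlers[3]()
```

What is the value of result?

Step 1: Default argument y=j captures j's value at each iteration.
Step 2: handlers[3] captured y = 3 when j was 3.
Step 3: result = 3

The answer is 3.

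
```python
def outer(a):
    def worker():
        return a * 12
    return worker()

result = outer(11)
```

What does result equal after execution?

Step 1: outer(11) binds parameter a = 11.
Step 2: worker() accesses a = 11 from enclosing scope.
Step 3: result = 11 * 12 = 132

The answer is 132.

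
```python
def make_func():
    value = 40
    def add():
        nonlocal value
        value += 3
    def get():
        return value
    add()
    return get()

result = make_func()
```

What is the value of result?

Step 1: value = 40. add() modifies it via nonlocal, get() reads it.
Step 2: add() makes value = 40 + 3 = 43.
Step 3: get() returns 43. result = 43

The answer is 43.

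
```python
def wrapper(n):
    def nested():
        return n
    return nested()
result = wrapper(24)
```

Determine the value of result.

Step 1: wrapper(24) binds parameter n = 24.
Step 2: nested() looks up n in enclosing scope and finds the parameter n = 24.
Step 3: result = 24

The answer is 24.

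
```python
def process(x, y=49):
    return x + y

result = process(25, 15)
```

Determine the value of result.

Step 1: process(25, 15) overrides default y with 15.
Step 2: Returns 25 + 15 = 40.
Step 3: result = 40

The answer is 40.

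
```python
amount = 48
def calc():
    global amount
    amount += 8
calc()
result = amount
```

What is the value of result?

Step 1: amount = 48 globally.
Step 2: calc() modifies global amount: amount += 8 = 56.
Step 3: result = 56

The answer is 56.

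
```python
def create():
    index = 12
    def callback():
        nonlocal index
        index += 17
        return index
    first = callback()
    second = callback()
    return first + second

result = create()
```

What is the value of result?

Step 1: index starts at 12.
Step 2: First call: index = 12 + 17 = 29, returns 29.
Step 3: Second call: index = 29 + 17 = 46, returns 46.
Step 4: result = 29 + 46 = 75

The answer is 75.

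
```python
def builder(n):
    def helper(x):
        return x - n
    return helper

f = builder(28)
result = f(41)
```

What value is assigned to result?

Step 1: builder(28) creates a closure capturing n = 28.
Step 2: f(41) computes 41 - 28 = 13.
Step 3: result = 13

The answer is 13.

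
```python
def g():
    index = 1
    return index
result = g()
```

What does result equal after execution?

Step 1: g() defines index = 1 in its local scope.
Step 2: return index finds the local variable index = 1.
Step 3: result = 1

The answer is 1.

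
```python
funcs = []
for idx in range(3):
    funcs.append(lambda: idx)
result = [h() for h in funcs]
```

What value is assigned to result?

Step 1: All 3 lambdas share the same variable idx.
Step 2: After the loop, idx = 2.
Step 3: Each call returns 2. result = [2, 2, 2]

The answer is [2, 2, 2].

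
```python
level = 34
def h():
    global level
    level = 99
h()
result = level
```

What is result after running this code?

Step 1: level = 34 globally.
Step 2: h() declares global level and sets it to 99.
Step 3: After h(), global level = 99. result = 99

The answer is 99.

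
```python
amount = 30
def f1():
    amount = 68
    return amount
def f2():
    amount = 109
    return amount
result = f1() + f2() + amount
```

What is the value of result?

Step 1: Each function shadows global amount with its own local.
Step 2: f1() returns 68, f2() returns 109.
Step 3: Global amount = 30 is unchanged. result = 68 + 109 + 30 = 207

The answer is 207.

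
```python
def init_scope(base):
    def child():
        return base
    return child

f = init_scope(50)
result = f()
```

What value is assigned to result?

Step 1: init_scope(50) creates closure capturing base = 50.
Step 2: f() returns the captured base = 50.
Step 3: result = 50

The answer is 50.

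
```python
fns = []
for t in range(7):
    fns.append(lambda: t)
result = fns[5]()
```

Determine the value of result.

Step 1: The loop creates 7 lambdas, all referencing the same variable t.
Step 2: After the loop, t = 6 (final value).
Step 3: fns[5]() looks up t at call time and finds 6. This is the late binding gotcha. result = 6

The answer is 6.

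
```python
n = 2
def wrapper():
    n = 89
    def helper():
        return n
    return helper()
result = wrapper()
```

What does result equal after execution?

Step 1: n = 2 globally, but wrapper() defines n = 89 locally.
Step 2: helper() looks up n. Not in local scope, so checks enclosing scope (wrapper) and finds n = 89.
Step 3: result = 89

The answer is 89.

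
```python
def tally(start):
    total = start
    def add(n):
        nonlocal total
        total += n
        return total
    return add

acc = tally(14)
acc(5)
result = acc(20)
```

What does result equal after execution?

Step 1: tally(14) creates closure with total = 14.
Step 2: First acc(5): total = 14 + 5 = 19.
Step 3: Second acc(20): total = 19 + 20 = 39. result = 39

The answer is 39.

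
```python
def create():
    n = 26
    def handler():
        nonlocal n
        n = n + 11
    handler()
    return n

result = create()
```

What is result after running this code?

Step 1: create() sets n = 26.
Step 2: handler() uses nonlocal to modify n in create's scope: n = 26 + 11 = 37.
Step 3: create() returns the modified n = 37

The answer is 37.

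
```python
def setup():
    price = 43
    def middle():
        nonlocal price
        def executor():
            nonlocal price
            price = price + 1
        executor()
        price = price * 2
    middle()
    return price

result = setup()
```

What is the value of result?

Step 1: price = 43.
Step 2: executor() adds 1: price = 43 + 1 = 44.
Step 3: middle() doubles: price = 44 * 2 = 88.
Step 4: result = 88

The answer is 88.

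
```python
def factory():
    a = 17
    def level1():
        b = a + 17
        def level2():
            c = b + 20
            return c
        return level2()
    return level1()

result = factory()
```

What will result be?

Step 1: a = 17. b = a + 17 = 34.
Step 2: c = b + 20 = 34 + 20 = 54.
Step 3: result = 54

The answer is 54.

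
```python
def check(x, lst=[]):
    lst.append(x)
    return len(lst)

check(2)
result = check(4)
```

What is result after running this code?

Step 1: Mutable default list persists between calls.
Step 2: First call: lst = [2], len = 1. Second call: lst = [2, 4], len = 2.
Step 3: result = 2

The answer is 2.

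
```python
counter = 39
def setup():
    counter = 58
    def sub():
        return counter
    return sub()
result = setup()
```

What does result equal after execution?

Step 1: counter = 39 globally, but setup() defines counter = 58 locally.
Step 2: sub() looks up counter. Not in local scope, so checks enclosing scope (setup) and finds counter = 58.
Step 3: result = 58

The answer is 58.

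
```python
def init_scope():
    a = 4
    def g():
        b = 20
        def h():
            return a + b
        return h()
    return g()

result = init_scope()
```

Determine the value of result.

Step 1: init_scope() defines a = 4. g() defines b = 20.
Step 2: h() accesses both from enclosing scopes: a = 4, b = 20.
Step 3: result = 4 + 20 = 24

The answer is 24.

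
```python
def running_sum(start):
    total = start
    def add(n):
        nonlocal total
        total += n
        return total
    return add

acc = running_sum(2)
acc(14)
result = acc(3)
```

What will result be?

Step 1: running_sum(2) creates closure with total = 2.
Step 2: First acc(14): total = 2 + 14 = 16.
Step 3: Second acc(3): total = 16 + 3 = 19. result = 19

The answer is 19.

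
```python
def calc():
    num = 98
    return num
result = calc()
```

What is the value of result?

Step 1: calc() defines num = 98 in its local scope.
Step 2: return num finds the local variable num = 98.
Step 3: result = 98

The answer is 98.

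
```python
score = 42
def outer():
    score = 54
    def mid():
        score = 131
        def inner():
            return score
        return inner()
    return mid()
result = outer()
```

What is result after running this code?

Step 1: Three levels of shadowing: global 42, outer 54, mid 131.
Step 2: inner() finds score = 131 in enclosing mid() scope.
Step 3: result = 131

The answer is 131.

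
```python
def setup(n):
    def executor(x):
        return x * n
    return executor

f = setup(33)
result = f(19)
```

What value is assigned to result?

Step 1: setup(33) creates a closure capturing n = 33.
Step 2: f(19) computes 19 * 33 = 627.
Step 3: result = 627

The answer is 627.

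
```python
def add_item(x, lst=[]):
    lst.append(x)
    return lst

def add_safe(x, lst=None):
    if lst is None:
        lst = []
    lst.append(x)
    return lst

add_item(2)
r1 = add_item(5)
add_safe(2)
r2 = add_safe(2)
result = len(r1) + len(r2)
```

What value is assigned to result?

Step 1: add_item shares mutable default: after 2 calls, lst = [2, 5], len = 2.
Step 2: add_safe creates fresh list each time: r2 = [2], len = 1.
Step 3: result = 2 + 1 = 3

The answer is 3.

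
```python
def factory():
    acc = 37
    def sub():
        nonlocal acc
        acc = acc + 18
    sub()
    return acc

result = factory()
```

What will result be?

Step 1: factory() sets acc = 37.
Step 2: sub() uses nonlocal to modify acc in factory's scope: acc = 37 + 18 = 55.
Step 3: factory() returns the modified acc = 55

The answer is 55.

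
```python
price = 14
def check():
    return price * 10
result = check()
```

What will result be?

Step 1: price = 14 is defined globally.
Step 2: check() looks up price from global scope = 14, then computes 14 * 10 = 140.
Step 3: result = 140

The answer is 140.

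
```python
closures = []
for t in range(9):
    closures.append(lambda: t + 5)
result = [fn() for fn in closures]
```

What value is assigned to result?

Step 1: All lambdas capture t by reference. After the loop, t = 8.
Step 2: Each call returns 8 + 5 = 13.
Step 3: result = [13, 13, 13, 13, 13, 13, 13, 13, 13]

The answer is [13, 13, 13, 13, 13, 13, 13, 13, 13].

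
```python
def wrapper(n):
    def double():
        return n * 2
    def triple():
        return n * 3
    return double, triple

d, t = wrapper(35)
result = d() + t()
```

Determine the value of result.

Step 1: Both closures capture the same n = 35.
Step 2: d() = 35 * 2 = 70, t() = 35 * 3 = 105.
Step 3: result = 70 + 105 = 175

The answer is 175.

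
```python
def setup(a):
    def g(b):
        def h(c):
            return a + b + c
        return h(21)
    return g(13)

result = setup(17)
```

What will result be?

Step 1: a = 17, b = 13, c = 21 across three nested scopes.
Step 2: h() accesses all three via LEGB rule.
Step 3: result = 17 + 13 + 21 = 51

The answer is 51.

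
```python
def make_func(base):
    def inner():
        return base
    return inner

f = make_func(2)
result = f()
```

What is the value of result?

Step 1: make_func(2) creates closure capturing base = 2.
Step 2: f() returns the captured base = 2.
Step 3: result = 2

The answer is 2.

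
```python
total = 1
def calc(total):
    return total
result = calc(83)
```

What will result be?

Step 1: Global total = 1.
Step 2: calc(83) takes parameter total = 83, which shadows the global.
Step 3: result = 83

The answer is 83.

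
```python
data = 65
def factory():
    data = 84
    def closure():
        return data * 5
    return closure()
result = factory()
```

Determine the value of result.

Step 1: factory() shadows global data with data = 84.
Step 2: closure() finds data = 84 in enclosing scope, computes 84 * 5 = 420.
Step 3: result = 420

The answer is 420.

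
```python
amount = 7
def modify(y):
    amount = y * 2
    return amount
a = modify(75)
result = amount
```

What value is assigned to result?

Step 1: Global amount = 7.
Step 2: modify(75) creates local amount = 75 * 2 = 150.
Step 3: Global amount unchanged because no global keyword. result = 7

The answer is 7.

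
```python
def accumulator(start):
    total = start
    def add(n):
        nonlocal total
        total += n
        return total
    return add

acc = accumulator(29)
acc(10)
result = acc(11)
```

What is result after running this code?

Step 1: accumulator(29) creates closure with total = 29.
Step 2: First acc(10): total = 29 + 10 = 39.
Step 3: Second acc(11): total = 39 + 11 = 50. result = 50

The answer is 50.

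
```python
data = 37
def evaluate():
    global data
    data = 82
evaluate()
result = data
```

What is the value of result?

Step 1: data = 37 globally.
Step 2: evaluate() declares global data and sets it to 82.
Step 3: After evaluate(), global data = 82. result = 82

The answer is 82.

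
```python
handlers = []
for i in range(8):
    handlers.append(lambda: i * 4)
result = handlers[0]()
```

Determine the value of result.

Step 1: All lambdas reference the same variable i (late binding).
Step 2: After the loop, i = 7. Every lambda returns i * 4.
Step 3: handlers[0]() = 7 * 4 = 28

The answer is 28.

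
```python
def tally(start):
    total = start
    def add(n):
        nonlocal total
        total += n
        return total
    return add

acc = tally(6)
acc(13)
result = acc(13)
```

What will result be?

Step 1: tally(6) creates closure with total = 6.
Step 2: First acc(13): total = 6 + 13 = 19.
Step 3: Second acc(13): total = 19 + 13 = 32. result = 32

The answer is 32.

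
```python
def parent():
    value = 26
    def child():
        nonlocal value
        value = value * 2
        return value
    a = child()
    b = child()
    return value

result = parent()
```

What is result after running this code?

Step 1: value starts at 26.
Step 2: First child(): value = 26 * 2 = 52.
Step 3: Second child(): value = 52 * 2 = 104.
Step 4: result = 104

The answer is 104.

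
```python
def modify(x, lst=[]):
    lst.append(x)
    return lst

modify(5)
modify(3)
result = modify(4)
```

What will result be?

Step 1: Mutable default argument gotcha! The list [] is created once.
Step 2: Each call appends to the SAME list: [5], [5, 3], [5, 3, 4].
Step 3: result = [5, 3, 4]

The answer is [5, 3, 4].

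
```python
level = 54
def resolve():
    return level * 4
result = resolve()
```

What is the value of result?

Step 1: level = 54 is defined globally.
Step 2: resolve() looks up level from global scope = 54, then computes 54 * 4 = 216.
Step 3: result = 216

The answer is 216.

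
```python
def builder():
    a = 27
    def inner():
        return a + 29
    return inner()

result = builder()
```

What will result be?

Step 1: builder() defines a = 27.
Step 2: inner() reads a = 27 from enclosing scope, returns 27 + 29 = 56.
Step 3: result = 56

The answer is 56.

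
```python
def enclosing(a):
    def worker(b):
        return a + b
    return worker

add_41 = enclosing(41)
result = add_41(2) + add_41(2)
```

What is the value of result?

Step 1: add_41 captures a = 41.
Step 2: add_41(2) = 41 + 2 = 43, called twice.
Step 3: result = 43 + 43 = 86

The answer is 86.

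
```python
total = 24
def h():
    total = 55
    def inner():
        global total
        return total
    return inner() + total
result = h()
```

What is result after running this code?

Step 1: Global total = 24. h() shadows with local total = 55.
Step 2: inner() uses global keyword, so inner() returns global total = 24.
Step 3: h() returns 24 + 55 = 79

The answer is 79.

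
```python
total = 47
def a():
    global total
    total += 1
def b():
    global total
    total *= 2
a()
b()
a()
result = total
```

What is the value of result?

Step 1: total = 47.
Step 2: a(): total = 47 + 1 = 48.
Step 3: b(): total = 48 * 2 = 96.
Step 4: a(): total = 96 + 1 = 97

The answer is 97.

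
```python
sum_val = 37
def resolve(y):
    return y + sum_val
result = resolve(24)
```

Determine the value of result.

Step 1: sum_val = 37 is defined globally.
Step 2: resolve(24) uses parameter y = 24 and looks up sum_val from global scope = 37.
Step 3: result = 24 + 37 = 61

The answer is 61.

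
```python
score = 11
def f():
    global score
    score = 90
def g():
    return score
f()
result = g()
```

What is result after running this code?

Step 1: score = 11.
Step 2: f() sets global score = 90.
Step 3: g() reads global score = 90. result = 90

The answer is 90.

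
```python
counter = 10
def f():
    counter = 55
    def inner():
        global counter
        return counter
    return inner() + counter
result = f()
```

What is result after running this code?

Step 1: Global counter = 10. f() shadows with local counter = 55.
Step 2: inner() uses global keyword, so inner() returns global counter = 10.
Step 3: f() returns 10 + 55 = 65

The answer is 65.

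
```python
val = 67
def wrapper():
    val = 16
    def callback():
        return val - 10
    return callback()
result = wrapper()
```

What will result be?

Step 1: wrapper() shadows global val with val = 16.
Step 2: callback() finds val = 16 in enclosing scope, computes 16 - 10 = 6.
Step 3: result = 6

The answer is 6.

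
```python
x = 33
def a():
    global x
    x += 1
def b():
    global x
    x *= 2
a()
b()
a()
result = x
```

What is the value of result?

Step 1: x = 33.
Step 2: a(): x = 33 + 1 = 34.
Step 3: b(): x = 34 * 2 = 68.
Step 4: a(): x = 68 + 1 = 69

The answer is 69.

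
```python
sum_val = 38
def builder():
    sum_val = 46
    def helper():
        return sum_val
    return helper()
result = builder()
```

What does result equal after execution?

Step 1: sum_val = 38 globally, but builder() defines sum_val = 46 locally.
Step 2: helper() looks up sum_val. Not in local scope, so checks enclosing scope (builder) and finds sum_val = 46.
Step 3: result = 46

The answer is 46.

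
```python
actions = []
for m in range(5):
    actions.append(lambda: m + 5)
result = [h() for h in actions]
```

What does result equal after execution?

Step 1: All lambdas capture m by reference. After the loop, m = 4.
Step 2: Each call returns 4 + 5 = 9.
Step 3: result = [9, 9, 9, 9, 9]

The answer is [9, 9, 9, 9, 9].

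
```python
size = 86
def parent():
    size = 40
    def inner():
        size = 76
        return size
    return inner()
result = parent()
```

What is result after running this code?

Step 1: Three scopes define size: global (86), parent (40), inner (76).
Step 2: inner() has its own local size = 76, which shadows both enclosing and global.
Step 3: result = 76 (local wins in LEGB)

The answer is 76.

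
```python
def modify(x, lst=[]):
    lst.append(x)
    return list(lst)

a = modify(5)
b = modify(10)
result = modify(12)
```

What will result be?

Step 1: Default list is shared. list() creates copies for return values.
Step 2: Internal list grows: [5] -> [5, 10] -> [5, 10, 12].
Step 3: result = [5, 10, 12]

The answer is [5, 10, 12].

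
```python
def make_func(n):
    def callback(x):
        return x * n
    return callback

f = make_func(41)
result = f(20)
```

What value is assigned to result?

Step 1: make_func(41) creates a closure capturing n = 41.
Step 2: f(20) computes 20 * 41 = 820.
Step 3: result = 820

The answer is 820.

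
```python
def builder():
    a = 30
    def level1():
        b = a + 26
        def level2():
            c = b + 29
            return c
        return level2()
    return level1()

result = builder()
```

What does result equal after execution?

Step 1: a = 30. b = a + 26 = 56.
Step 2: c = b + 29 = 56 + 29 = 85.
Step 3: result = 85

The answer is 85.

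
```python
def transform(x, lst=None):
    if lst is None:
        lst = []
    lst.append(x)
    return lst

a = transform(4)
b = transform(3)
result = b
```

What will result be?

Step 1: None default with guard creates a NEW list each call.
Step 2: a = [4] (fresh list). b = [3] (another fresh list).
Step 3: result = [3] (this is the fix for mutable default)

The answer is [3].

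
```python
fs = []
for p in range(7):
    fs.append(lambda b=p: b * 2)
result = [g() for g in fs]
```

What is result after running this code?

Step 1: Default arg b=p captures p at each iteration.
Step 2: fs[k] has b defaulting to k, returns k * 2.
Step 3: result = [0, 2, 4, 6, 8, 10, 12]

The answer is [0, 2, 4, 6, 8, 10, 12].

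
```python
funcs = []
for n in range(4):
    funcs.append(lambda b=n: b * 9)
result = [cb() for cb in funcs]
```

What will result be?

Step 1: Default arg b=n captures n at each iteration.
Step 2: funcs[k] has b defaulting to k, returns k * 9.
Step 3: result = [0, 9, 18, 27]

The answer is [0, 9, 18, 27].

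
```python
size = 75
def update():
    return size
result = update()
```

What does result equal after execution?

Step 1: size = 75 is defined in the global scope.
Step 2: update() looks up size. No local size exists, so Python checks the global scope via LEGB rule and finds size = 75.
Step 3: result = 75

The answer is 75.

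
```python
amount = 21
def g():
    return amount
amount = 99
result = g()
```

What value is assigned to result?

Step 1: amount is first set to 21, then reassigned to 99.
Step 2: g() is called after the reassignment, so it looks up the current global amount = 99.
Step 3: result = 99

The answer is 99.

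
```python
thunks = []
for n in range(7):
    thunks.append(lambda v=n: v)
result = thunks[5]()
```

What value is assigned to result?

Step 1: Default argument v=n captures n's value at each iteration.
Step 2: thunks[5] captured v = 5 when n was 5.
Step 3: result = 5

The answer is 5.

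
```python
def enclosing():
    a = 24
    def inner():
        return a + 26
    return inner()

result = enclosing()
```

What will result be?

Step 1: enclosing() defines a = 24.
Step 2: inner() reads a = 24 from enclosing scope, returns 24 + 26 = 50.
Step 3: result = 50

The answer is 50.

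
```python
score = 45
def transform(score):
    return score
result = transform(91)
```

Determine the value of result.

Step 1: Global score = 45.
Step 2: transform(91) takes parameter score = 91, which shadows the global.
Step 3: result = 91

The answer is 91.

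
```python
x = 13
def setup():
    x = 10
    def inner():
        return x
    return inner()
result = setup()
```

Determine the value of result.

Step 1: x = 13 globally, but setup() defines x = 10 locally.
Step 2: inner() looks up x. Not in local scope, so checks enclosing scope (setup) and finds x = 10.
Step 3: result = 10

The answer is 10.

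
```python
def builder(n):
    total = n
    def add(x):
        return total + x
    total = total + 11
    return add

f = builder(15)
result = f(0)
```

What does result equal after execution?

Step 1: builder(15) sets total = 15, then total = 15 + 11 = 26.
Step 2: Closures capture by reference, so add sees total = 26.
Step 3: f(0) returns 26 + 0 = 26

The answer is 26.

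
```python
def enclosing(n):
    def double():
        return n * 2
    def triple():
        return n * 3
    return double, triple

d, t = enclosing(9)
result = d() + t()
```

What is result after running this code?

Step 1: Both closures capture the same n = 9.
Step 2: d() = 9 * 2 = 18, t() = 9 * 3 = 27.
Step 3: result = 18 + 27 = 45

The answer is 45.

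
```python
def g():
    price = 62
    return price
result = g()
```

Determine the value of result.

Step 1: g() defines price = 62 in its local scope.
Step 2: return price finds the local variable price = 62.
Step 3: result = 62

The answer is 62.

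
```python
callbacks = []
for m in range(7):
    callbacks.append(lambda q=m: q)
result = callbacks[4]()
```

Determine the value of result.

Step 1: Default argument q=m captures m's value at each iteration.
Step 2: callbacks[4] captured q = 4 when m was 4.
Step 3: result = 4

The answer is 4.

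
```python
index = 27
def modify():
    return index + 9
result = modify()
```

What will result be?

Step 1: index = 27 is defined globally.
Step 2: modify() looks up index from global scope = 27, then computes 27 + 9 = 36.
Step 3: result = 36

The answer is 36.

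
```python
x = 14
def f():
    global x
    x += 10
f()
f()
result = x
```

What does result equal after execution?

Step 1: x = 14.
Step 2: First f(): x = 14 + 10 = 24.
Step 3: Second f(): x = 24 + 10 = 34. result = 34

The answer is 34.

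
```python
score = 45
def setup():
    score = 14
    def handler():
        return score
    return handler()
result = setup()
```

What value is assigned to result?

Step 1: score = 45 globally, but setup() defines score = 14 locally.
Step 2: handler() looks up score. Not in local scope, so checks enclosing scope (setup) and finds score = 14.
Step 3: result = 14

The answer is 14.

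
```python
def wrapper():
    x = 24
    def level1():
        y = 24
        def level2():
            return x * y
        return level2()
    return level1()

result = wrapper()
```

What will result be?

Step 1: x = 24 in wrapper. y = 24 in level1.
Step 2: level2() reads x = 24 and y = 24 from enclosing scopes.
Step 3: result = 24 * 24 = 576

The answer is 576.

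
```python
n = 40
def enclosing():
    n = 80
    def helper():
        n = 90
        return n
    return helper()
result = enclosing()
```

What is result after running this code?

Step 1: Three scopes define n: global (40), enclosing (80), helper (90).
Step 2: helper() has its own local n = 90, which shadows both enclosing and global.
Step 3: result = 90 (local wins in LEGB)

The answer is 90.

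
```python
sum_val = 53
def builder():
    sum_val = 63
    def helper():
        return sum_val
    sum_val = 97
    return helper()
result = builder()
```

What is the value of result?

Step 1: builder() sets sum_val = 63, then later sum_val = 97.
Step 2: helper() is called after sum_val is reassigned to 97. Closures capture variables by reference, not by value.
Step 3: result = 97

The answer is 97.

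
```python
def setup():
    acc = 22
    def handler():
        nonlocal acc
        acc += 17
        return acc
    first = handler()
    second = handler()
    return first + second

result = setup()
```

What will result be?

Step 1: acc starts at 22.
Step 2: First call: acc = 22 + 17 = 39, returns 39.
Step 3: Second call: acc = 39 + 17 = 56, returns 56.
Step 4: result = 39 + 56 = 95

The answer is 95.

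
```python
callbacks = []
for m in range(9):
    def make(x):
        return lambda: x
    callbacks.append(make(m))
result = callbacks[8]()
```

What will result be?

Step 1: make(m) creates a new scope capturing x = m at call time.
Step 2: callbacks[8] = make(8), so its lambda captures x = 8.
Step 3: result = 8 (closure factory fixes late binding)

The answer is 8.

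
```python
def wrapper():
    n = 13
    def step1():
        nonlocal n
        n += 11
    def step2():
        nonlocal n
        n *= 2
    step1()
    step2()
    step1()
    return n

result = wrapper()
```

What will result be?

Step 1: n = 13.
Step 2: step1(): n = 13 + 11 = 24.
Step 3: step2(): n = 24 * 2 = 48.
Step 4: step1(): n = 48 + 11 = 59. result = 59

The answer is 59.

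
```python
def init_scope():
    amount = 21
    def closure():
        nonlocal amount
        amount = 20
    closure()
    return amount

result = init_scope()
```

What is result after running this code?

Step 1: init_scope() sets amount = 21.
Step 2: closure() uses nonlocal to reassign amount = 20.
Step 3: result = 20

The answer is 20.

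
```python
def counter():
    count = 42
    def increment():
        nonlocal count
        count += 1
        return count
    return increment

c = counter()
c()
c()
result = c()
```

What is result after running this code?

Step 1: counter() creates closure with count = 42.
Step 2: Each c() call increments count via nonlocal. After 3 calls: 42 + 3 = 45.
Step 3: result = 45

The answer is 45.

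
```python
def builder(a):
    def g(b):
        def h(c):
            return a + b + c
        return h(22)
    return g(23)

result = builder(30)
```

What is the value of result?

Step 1: a = 30, b = 23, c = 22 across three nested scopes.
Step 2: h() accesses all three via LEGB rule.
Step 3: result = 30 + 23 + 22 = 75

The answer is 75.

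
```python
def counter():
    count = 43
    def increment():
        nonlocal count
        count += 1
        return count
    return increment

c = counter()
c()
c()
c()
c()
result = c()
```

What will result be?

Step 1: counter() creates closure with count = 43.
Step 2: Each c() call increments count via nonlocal. After 5 calls: 43 + 5 = 48.
Step 3: result = 48

The answer is 48.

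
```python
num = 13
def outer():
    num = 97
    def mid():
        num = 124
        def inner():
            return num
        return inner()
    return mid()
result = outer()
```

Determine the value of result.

Step 1: Three levels of shadowing: global 13, outer 97, mid 124.
Step 2: inner() finds num = 124 in enclosing mid() scope.
Step 3: result = 124

The answer is 124.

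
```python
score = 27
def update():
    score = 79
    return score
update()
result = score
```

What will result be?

Step 1: score = 27 globally.
Step 2: update() creates a LOCAL score = 79 (no global keyword!).
Step 3: The global score is unchanged. result = 27

The answer is 27.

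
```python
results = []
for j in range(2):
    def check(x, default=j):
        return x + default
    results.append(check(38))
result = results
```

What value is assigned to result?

Step 1: Default argument default=j is evaluated at function definition time.
Step 2: Each iteration creates check with default = current j value.
Step 3: check(38) returns 38 + default. results = [38, 39]

The answer is [38, 39].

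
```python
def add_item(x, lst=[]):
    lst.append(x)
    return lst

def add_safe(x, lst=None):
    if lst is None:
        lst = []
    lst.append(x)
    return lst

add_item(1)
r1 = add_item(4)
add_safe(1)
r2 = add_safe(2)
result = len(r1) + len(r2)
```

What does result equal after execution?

Step 1: add_item shares mutable default: after 2 calls, lst = [1, 4], len = 2.
Step 2: add_safe creates fresh list each time: r2 = [2], len = 1.
Step 3: result = 2 + 1 = 3

The answer is 3.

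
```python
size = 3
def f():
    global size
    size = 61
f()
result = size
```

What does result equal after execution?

Step 1: size = 3 globally.
Step 2: f() declares global size and sets it to 61.
Step 3: After f(), global size = 61. result = 61

The answer is 61.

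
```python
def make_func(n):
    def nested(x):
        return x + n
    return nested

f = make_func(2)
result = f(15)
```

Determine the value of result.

Step 1: make_func(2) creates a closure that captures n = 2.
Step 2: f(15) calls the closure with x = 15, returning 15 + 2 = 17.
Step 3: result = 17

The answer is 17.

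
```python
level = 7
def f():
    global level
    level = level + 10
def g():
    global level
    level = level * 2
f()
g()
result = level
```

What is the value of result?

Step 1: level = 7.
Step 2: f() adds 10: level = 7 + 10 = 17.
Step 3: g() doubles: level = 17 * 2 = 34.
Step 4: result = 34

The answer is 34.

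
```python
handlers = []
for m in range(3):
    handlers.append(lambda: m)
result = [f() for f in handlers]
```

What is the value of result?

Step 1: All 3 lambdas share the same variable m.
Step 2: After the loop, m = 2.
Step 3: Each call returns 2. result = [2, 2, 2]

The answer is [2, 2, 2].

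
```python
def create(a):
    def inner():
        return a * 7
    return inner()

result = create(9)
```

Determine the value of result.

Step 1: create(9) binds parameter a = 9.
Step 2: inner() accesses a = 9 from enclosing scope.
Step 3: result = 9 * 7 = 63

The answer is 63.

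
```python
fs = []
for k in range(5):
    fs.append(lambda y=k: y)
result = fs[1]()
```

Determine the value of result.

Step 1: Default argument y=k captures k's value at each iteration.
Step 2: fs[1] captured y = 1 when k was 1.
Step 3: result = 1

The answer is 1.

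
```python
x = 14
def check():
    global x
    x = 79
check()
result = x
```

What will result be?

Step 1: x = 14 globally.
Step 2: check() declares global x and sets it to 79.
Step 3: After check(), global x = 79. result = 79

The answer is 79.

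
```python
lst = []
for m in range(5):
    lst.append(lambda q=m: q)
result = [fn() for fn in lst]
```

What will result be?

Step 1: Default arg q=m captures m at each iteration.
Step 2: Each lambda has its own default: 0, 1, ..., 4.
Step 3: result = [0, 1, 2, 3, 4]

The answer is [0, 1, 2, 3, 4].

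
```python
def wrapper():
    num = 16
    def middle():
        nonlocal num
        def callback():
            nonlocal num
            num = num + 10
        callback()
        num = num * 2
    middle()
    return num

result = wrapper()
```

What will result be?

Step 1: num = 16.
Step 2: callback() adds 10: num = 16 + 10 = 26.
Step 3: middle() doubles: num = 26 * 2 = 52.
Step 4: result = 52

The answer is 52.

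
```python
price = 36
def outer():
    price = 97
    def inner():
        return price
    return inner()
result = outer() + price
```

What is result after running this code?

Step 1: Global price = 36. outer() shadows with price = 97.
Step 2: inner() returns enclosing price = 97. outer() = 97.
Step 3: result = 97 + global price (36) = 133

The answer is 133.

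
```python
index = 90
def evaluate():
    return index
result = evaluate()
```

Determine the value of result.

Step 1: index = 90 is defined in the global scope.
Step 2: evaluate() looks up index. No local index exists, so Python checks the global scope via LEGB rule and finds index = 90.
Step 3: result = 90

The answer is 90.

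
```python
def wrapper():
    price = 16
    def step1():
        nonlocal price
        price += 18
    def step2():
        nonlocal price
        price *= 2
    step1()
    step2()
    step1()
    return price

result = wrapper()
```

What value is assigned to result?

Step 1: price = 16.
Step 2: step1(): price = 16 + 18 = 34.
Step 3: step2(): price = 34 * 2 = 68.
Step 4: step1(): price = 68 + 18 = 86. result = 86

The answer is 86.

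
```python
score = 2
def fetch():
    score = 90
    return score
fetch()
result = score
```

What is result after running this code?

Step 1: score = 2 globally.
Step 2: fetch() creates a LOCAL score = 90 (no global keyword!).
Step 3: The global score is unchanged. result = 2

The answer is 2.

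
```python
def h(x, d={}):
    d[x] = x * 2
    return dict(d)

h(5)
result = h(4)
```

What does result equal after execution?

Step 1: Mutable default dict is shared across calls.
Step 2: First call adds 5: 10. Second call adds 4: 8.
Step 3: result = {5: 10, 4: 8}

The answer is {5: 10, 4: 8}.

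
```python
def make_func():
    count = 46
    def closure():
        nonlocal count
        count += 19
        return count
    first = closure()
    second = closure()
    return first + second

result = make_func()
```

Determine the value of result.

Step 1: count starts at 46.
Step 2: First call: count = 46 + 19 = 65, returns 65.
Step 3: Second call: count = 65 + 19 = 84, returns 84.
Step 4: result = 65 + 84 = 149

The answer is 149.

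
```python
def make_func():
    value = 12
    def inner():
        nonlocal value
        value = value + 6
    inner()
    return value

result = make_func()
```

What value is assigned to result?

Step 1: make_func() sets value = 12.
Step 2: inner() uses nonlocal to modify value in make_func's scope: value = 12 + 6 = 18.
Step 3: make_func() returns the modified value = 18

The answer is 18.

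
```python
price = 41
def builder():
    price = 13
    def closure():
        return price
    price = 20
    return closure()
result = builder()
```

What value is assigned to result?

Step 1: builder() sets price = 13, then later price = 20.
Step 2: closure() is called after price is reassigned to 20. Closures capture variables by reference, not by value.
Step 3: result = 20

The answer is 20.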